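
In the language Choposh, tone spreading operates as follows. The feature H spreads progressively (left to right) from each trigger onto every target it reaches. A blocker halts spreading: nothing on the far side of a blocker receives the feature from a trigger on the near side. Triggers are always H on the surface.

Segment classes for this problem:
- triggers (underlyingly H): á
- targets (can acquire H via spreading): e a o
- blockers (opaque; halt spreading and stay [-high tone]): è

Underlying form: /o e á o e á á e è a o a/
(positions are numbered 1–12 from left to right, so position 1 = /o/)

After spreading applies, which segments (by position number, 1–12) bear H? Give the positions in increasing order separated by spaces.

3 4 5 6 7 8

From /á/ at 3 rightward: 4 /o/ → H; 5 /e/ → H; 6 /á/ is itself a trigger — this domain ends here.
From /á/ at 6 rightward: 7 /á/ is itself a trigger — this domain ends here.
From /á/ at 7 rightward: 8 /e/ → H; 9 /è/ blocks.
Targets with no active source: positions 1 2 10 11 12 stay [-high tone].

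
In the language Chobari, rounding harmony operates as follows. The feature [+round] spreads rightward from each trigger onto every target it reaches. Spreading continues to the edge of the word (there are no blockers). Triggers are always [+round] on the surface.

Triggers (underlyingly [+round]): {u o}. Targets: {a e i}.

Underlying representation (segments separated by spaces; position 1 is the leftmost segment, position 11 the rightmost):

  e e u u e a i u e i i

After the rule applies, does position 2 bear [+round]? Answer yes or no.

no

From /u/ at 3 rightward: 4 /u/ is itself a trigger — this domain ends here.
From /u/ at 4 rightward: 5 /e/ → [+round]; 6 /a/ → [+round]; 7 /i/ → [+round]; 8 /u/ is itself a trigger — this domain ends here.
From /u/ at 8 rightward: 9 /e/ → [+round]; 10 /i/ → [+round]; 11 /i/ → [+round]; word edge.
Targets with no active source: positions 1 2 stay [-round].
[+round] positions on the surface: 3 4 5 6 7 8 9 10 11.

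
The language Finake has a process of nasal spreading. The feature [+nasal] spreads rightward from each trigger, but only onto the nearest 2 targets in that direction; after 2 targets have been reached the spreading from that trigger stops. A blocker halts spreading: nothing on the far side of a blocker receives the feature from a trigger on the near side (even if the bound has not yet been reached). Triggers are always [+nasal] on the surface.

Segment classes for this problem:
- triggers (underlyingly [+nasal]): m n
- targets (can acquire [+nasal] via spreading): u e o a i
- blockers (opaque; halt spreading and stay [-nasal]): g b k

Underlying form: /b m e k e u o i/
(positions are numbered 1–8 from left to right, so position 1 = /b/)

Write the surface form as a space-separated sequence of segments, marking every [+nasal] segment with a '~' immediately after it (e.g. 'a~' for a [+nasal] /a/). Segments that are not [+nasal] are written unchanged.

b m~ e~ k e u o i

From /m/ at 2 rightward: 3 /e/ → [+nasal]; 4 /k/ blocks.
Targets with no active source: positions 5 6 7 8 stay [-nasal].
[+nasal] positions on the surface: 2 3.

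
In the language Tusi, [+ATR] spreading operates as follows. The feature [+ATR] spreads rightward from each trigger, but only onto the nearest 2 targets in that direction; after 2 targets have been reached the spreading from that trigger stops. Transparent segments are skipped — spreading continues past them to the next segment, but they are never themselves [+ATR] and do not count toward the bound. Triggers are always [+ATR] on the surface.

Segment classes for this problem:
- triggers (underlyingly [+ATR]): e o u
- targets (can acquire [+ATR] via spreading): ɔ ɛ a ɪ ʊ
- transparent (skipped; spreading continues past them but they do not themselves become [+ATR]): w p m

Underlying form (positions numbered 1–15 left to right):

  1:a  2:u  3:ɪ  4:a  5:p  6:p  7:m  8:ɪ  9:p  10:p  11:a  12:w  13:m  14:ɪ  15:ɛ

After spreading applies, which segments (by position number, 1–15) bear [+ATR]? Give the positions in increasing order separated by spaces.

2 3 4

From /u/ at 2 rightward: 3 /ɪ/ → [+ATR]; 4 /a/ → [+ATR]; bound reached.
Targets with no active source: positions 1 8 11 14 15 stay [-ATR].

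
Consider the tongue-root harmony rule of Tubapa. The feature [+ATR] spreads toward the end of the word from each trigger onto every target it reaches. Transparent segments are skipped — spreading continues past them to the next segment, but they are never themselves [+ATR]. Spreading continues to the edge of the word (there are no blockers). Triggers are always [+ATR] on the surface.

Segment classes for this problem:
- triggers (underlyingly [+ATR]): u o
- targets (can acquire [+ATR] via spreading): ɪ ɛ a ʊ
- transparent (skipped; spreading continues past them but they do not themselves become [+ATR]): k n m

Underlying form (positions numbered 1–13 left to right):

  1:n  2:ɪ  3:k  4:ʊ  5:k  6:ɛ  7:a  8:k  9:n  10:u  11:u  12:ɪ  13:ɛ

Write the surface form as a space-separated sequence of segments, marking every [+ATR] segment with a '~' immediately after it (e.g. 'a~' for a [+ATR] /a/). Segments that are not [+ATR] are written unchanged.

From /u/ at 10 rightward: 11 /u/ is itself a trigger — this domain ends here.
From /u/ at 11 rightward: 12 /ɪ/ → [+ATR]; 13 /ɛ/ → [+ATR]; word edge.
Targets with no active source: positions 2 4 6 7 stay [-ATR].
[+ATR] positions on the surface: 10 11 12 13.

n ɪ k ʊ k ɛ a k n u~ u~ ɪ~ ɛ~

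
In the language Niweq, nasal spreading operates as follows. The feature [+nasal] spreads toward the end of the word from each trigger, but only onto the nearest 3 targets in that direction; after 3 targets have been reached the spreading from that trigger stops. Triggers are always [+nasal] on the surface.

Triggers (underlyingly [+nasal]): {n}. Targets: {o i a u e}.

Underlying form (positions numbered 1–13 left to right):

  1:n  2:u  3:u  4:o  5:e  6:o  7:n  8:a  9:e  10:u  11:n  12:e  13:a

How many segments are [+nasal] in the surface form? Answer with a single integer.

From /n/ at 1 rightward: 2 /u/ → [+nasal]; 3 /u/ → [+nasal]; 4 /o/ → [+nasal]; bound reached.
From /n/ at 7 rightward: 8 /a/ → [+nasal]; 9 /e/ → [+nasal]; 10 /u/ → [+nasal]; bound reached.
From /n/ at 11 rightward: 12 /e/ → [+nasal]; 13 /a/ → [+nasal]; word edge.
Targets with no active source: positions 5 6 stay [-nasal].
[+nasal] positions on the surface: 1 2 3 4 7 8 9 10 11 12 13.

11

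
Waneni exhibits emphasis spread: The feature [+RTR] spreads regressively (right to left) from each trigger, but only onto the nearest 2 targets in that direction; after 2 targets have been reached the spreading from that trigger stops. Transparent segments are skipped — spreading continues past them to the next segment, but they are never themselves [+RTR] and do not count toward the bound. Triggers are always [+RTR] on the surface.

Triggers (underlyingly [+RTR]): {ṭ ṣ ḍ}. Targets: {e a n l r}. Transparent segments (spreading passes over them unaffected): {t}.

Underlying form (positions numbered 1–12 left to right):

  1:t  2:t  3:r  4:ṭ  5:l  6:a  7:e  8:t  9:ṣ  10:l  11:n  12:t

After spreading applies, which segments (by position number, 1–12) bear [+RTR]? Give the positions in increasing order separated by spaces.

3 4 6 7 9

From /ṭ/ at 4 leftward: 3 /r/ → [+RTR]; 2 /t/ transparent; 1 /t/ transparent; word edge.
From /ṣ/ at 9 leftward: 8 /t/ transparent; 7 /e/ → [+RTR]; 6 /a/ → [+RTR]; bound reached.
Targets with no active source: positions 5 10 11 stay [-emphatic].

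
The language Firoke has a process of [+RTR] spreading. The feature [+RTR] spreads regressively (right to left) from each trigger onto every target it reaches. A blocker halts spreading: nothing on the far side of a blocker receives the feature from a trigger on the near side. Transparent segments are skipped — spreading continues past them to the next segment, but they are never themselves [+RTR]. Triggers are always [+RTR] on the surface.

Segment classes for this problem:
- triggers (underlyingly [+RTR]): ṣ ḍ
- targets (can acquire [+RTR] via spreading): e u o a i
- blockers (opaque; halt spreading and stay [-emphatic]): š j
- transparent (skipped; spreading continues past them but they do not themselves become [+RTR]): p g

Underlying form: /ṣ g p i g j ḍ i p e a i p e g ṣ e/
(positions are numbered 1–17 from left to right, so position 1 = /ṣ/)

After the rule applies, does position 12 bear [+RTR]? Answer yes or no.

yes

From /ṣ/ at 1 leftward: word edge.
From /ḍ/ at 7 leftward: 6 /j/ blocks.
From /ṣ/ at 16 leftward: 15 /g/ transparent; 14 /e/ → [+RTR]; 13 /p/ transparent; 12 /i/ → [+RTR]; 11 /a/ → [+RTR]; 10 /e/ → [+RTR]; 9 /p/ transparent; 8 /i/ → [+RTR]; 7 /ḍ/ is itself a trigger — this domain ends here.
Targets with no active source: positions 4 17 stay [-emphatic].
[+RTR] positions on the surface: 1 7 8 10 11 12 14 16.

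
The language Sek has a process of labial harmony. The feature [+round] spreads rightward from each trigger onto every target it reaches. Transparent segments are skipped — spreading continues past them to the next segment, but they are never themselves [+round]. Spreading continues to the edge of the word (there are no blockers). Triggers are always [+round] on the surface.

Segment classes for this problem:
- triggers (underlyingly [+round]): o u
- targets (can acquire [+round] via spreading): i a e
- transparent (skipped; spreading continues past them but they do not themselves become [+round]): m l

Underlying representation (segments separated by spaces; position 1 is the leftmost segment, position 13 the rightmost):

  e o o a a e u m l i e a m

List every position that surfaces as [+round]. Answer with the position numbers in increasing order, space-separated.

From /o/ at 2 rightward: 3 /o/ is itself a trigger — this domain ends here.
From /o/ at 3 rightward: 4 /a/ → [+round]; 5 /a/ → [+round]; 6 /e/ → [+round]; 7 /u/ is itself a trigger — this domain ends here.
From /u/ at 7 rightward: 8 /m/ transparent; 9 /l/ transparent; 10 /i/ → [+round]; 11 /e/ → [+round]; 12 /a/ → [+round]; 13 /m/ transparent; word edge.
Target with no active source: position 1 stays [-round].

2 3 4 5 6 7 10 11 12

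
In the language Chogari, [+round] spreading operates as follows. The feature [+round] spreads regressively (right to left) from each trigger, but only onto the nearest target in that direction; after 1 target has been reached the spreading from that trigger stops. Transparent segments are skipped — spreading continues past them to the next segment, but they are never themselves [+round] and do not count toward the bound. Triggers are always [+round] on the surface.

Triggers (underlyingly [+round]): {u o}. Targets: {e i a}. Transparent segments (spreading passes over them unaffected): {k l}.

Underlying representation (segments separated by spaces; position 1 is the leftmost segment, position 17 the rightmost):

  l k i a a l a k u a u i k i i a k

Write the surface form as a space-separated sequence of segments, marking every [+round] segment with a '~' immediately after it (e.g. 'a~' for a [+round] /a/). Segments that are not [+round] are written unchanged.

l k i a a l a~ k u~ a~ u~ i k i i a k

From /u/ at 9 leftward: 8 /k/ transparent; 7 /a/ → [+round]; bound reached.
From /u/ at 11 leftward: 10 /a/ → [+round]; bound reached.
Targets with no active source: positions 3 4 5 12 14 15 16 stay [-round].
[+round] positions on the surface: 7 9 10 11.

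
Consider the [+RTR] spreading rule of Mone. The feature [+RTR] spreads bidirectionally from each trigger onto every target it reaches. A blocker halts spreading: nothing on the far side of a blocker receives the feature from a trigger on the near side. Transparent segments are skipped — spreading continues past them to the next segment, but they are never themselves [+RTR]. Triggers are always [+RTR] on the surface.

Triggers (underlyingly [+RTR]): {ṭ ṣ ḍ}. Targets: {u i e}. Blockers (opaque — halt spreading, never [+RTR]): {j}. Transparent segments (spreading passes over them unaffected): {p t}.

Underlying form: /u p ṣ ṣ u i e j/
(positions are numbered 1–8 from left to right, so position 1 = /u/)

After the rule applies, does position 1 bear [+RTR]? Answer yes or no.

From /ṣ/ at 3 rightward: 4 /ṣ/ is itself a trigger — this domain ends here.
From /ṣ/ at 3 leftward: 2 /p/ transparent; 1 /u/ → [+RTR]; word edge.
From /ṣ/ at 4 rightward: 5 /u/ → [+RTR]; 6 /i/ → [+RTR]; 7 /e/ → [+RTR]; 8 /j/ blocks.
From /ṣ/ at 4 leftward: 3 /ṣ/ is itself a trigger — this domain ends here.
[+RTR] positions on the surface: 1 3 4 5 6 7.

yes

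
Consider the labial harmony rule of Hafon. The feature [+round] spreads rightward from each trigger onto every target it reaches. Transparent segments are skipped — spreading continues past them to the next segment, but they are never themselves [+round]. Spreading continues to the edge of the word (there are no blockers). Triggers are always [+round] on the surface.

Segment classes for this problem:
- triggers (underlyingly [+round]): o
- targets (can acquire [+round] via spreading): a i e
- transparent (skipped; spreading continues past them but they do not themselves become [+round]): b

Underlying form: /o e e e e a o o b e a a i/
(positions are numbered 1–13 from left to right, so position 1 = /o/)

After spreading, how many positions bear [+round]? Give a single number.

12

From /o/ at 1 rightward: 2 /e/ → [+round]; 3 /e/ → [+round]; 4 /e/ → [+round]; 5 /e/ → [+round]; 6 /a/ → [+round]; 7 /o/ is itself a trigger — this domain ends here.
From /o/ at 7 rightward: 8 /o/ is itself a trigger — this domain ends here.
From /o/ at 8 rightward: 9 /b/ transparent; 10 /e/ → [+round]; 11 /a/ → [+round]; 12 /a/ → [+round]; 13 /i/ → [+round]; word edge.
[+round] positions on the surface: 1 2 3 4 5 6 7 8 10 11 12 13.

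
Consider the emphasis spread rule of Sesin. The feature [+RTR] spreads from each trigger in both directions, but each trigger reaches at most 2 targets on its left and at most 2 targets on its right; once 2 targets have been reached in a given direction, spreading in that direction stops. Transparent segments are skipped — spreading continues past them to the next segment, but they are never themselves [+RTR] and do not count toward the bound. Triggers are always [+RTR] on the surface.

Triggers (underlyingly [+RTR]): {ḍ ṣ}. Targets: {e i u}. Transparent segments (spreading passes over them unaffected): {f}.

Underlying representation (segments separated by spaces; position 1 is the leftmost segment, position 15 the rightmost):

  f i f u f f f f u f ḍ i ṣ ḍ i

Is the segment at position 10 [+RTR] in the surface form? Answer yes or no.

no

From /ḍ/ at 11 rightward: 12 /i/ → [+RTR]; 13 /ṣ/ is itself a trigger — this domain ends here.
From /ḍ/ at 11 leftward: 10 /f/ transparent; 9 /u/ → [+RTR]; 8 /f/ transparent; 7 /f/ transparent; 6 /f/ transparent; 5 /f/ transparent; 4 /u/ → [+RTR]; bound reached.
From /ṣ/ at 13 rightward: 14 /ḍ/ is itself a trigger — this domain ends here.
From /ṣ/ at 13 leftward: 12 /i/ → [+RTR]; 11 /ḍ/ is itself a trigger — this domain ends here.
From /ḍ/ at 14 rightward: 15 /i/ → [+RTR]; word edge.
From /ḍ/ at 14 leftward: 13 /ṣ/ is itself a trigger — this domain ends here.
Target with no active source: position 2 stays [-emphatic].
[+RTR] positions on the surface: 4 9 11 12 13 14 15.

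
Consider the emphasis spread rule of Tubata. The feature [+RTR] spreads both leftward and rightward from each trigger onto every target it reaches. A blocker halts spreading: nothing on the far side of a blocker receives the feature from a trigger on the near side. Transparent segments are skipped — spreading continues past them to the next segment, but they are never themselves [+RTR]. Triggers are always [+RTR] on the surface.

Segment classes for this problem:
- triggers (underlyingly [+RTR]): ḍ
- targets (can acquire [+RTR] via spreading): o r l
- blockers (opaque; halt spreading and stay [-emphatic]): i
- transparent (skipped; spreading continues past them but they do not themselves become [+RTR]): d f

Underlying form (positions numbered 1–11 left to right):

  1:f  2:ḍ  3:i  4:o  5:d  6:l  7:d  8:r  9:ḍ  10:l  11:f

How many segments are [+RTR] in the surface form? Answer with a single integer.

From /ḍ/ at 2 rightward: 3 /i/ blocks.
From /ḍ/ at 2 leftward: 1 /f/ transparent; word edge.
From /ḍ/ at 9 rightward: 10 /l/ → [+RTR]; 11 /f/ transparent; word edge.
From /ḍ/ at 9 leftward: 8 /r/ → [+RTR]; 7 /d/ transparent; 6 /l/ → [+RTR]; 5 /d/ transparent; 4 /o/ → [+RTR]; 3 /i/ blocks.
[+RTR] positions on the surface: 2 4 6 8 9 10.

6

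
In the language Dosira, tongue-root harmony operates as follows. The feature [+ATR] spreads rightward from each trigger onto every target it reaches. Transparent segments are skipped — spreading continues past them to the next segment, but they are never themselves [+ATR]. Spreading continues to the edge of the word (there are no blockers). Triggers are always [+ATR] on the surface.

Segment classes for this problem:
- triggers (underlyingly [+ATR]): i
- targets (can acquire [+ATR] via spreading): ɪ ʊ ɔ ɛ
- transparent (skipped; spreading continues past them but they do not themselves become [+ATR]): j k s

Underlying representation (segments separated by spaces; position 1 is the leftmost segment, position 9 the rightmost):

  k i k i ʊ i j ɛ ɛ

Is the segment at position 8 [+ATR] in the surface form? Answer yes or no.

From /i/ at 2 rightward: 3 /k/ transparent; 4 /i/ is itself a trigger — this domain ends here.
From /i/ at 4 rightward: 5 /ʊ/ → [+ATR]; 6 /i/ is itself a trigger — this domain ends here.
From /i/ at 6 rightward: 7 /j/ transparent; 8 /ɛ/ → [+ATR]; 9 /ɛ/ → [+ATR]; word edge.
[+ATR] positions on the surface: 2 4 5 6 8 9.

yes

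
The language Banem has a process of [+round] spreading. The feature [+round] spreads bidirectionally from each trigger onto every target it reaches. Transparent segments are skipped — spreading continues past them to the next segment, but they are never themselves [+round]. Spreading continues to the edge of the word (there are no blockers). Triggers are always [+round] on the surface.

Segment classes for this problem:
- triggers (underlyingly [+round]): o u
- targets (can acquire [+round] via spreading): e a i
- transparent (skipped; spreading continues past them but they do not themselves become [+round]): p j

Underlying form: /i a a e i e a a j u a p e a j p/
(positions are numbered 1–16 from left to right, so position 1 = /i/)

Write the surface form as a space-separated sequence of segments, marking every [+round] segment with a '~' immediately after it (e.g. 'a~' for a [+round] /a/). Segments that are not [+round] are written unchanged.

From /u/ at 10 rightward: 11 /a/ → [+round]; 12 /p/ transparent; 13 /e/ → [+round]; 14 /a/ → [+round]; 15 /j/ transparent; 16 /p/ transparent; word edge.
From /u/ at 10 leftward: 9 /j/ transparent; 8 /a/ → [+round]; 7 /a/ → [+round]; 6 /e/ → [+round]; 5 /i/ → [+round]; 4 /e/ → [+round]; 3 /a/ → [+round]; 2 /a/ → [+round]; 1 /i/ → [+round]; word edge.
[+round] positions on the surface: 1 2 3 4 5 6 7 8 10 11 13 14.

i~ a~ a~ e~ i~ e~ a~ a~ j u~ a~ p e~ a~ j p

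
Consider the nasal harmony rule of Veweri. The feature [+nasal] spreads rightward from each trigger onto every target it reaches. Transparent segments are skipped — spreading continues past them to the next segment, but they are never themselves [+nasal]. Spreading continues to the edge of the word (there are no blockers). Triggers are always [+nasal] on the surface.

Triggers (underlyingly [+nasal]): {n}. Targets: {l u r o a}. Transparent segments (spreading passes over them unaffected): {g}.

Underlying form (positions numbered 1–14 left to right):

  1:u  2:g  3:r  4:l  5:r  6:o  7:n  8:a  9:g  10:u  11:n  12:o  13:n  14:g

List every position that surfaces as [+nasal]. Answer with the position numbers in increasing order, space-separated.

7 8 10 11 12 13

From /n/ at 7 rightward: 8 /a/ → [+nasal]; 9 /g/ transparent; 10 /u/ → [+nasal]; 11 /n/ is itself a trigger — this domain ends here.
From /n/ at 11 rightward: 12 /o/ → [+nasal]; 13 /n/ is itself a trigger — this domain ends here.
From /n/ at 13 rightward: 14 /g/ transparent; word edge.
Targets with no active source: positions 1 3 4 5 6 stay [-nasal].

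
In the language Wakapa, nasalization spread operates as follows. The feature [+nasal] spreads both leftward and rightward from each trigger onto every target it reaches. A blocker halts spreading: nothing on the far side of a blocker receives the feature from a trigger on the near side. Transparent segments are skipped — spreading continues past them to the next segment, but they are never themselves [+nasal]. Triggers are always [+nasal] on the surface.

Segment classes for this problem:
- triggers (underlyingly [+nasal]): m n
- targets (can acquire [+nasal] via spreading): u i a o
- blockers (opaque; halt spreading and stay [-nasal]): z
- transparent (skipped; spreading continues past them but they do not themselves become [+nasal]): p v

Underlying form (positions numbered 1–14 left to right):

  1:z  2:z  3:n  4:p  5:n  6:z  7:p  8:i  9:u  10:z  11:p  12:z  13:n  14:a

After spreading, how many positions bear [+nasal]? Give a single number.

4

From /n/ at 3 rightward: 4 /p/ transparent; 5 /n/ is itself a trigger — this domain ends here.
From /n/ at 3 leftward: 2 /z/ blocks.
From /n/ at 5 rightward: 6 /z/ blocks.
From /n/ at 5 leftward: 4 /p/ transparent; 3 /n/ is itself a trigger — this domain ends here.
From /n/ at 13 rightward: 14 /a/ → [+nasal]; word edge.
From /n/ at 13 leftward: 12 /z/ blocks.
Targets with no active source: positions 8 9 stay [-nasal].
[+nasal] positions on the surface: 3 5 13 14.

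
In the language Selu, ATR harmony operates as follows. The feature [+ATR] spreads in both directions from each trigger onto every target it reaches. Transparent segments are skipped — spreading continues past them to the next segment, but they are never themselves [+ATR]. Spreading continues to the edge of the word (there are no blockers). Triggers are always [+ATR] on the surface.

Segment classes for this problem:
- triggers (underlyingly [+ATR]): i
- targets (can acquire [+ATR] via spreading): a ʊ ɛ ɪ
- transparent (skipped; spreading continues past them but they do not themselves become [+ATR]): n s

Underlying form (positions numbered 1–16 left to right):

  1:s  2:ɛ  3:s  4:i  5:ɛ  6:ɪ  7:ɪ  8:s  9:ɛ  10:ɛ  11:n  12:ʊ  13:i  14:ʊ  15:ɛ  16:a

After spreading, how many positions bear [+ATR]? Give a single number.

12

From /i/ at 4 rightward: 5 /ɛ/ → [+ATR]; 6 /ɪ/ → [+ATR]; 7 /ɪ/ → [+ATR]; 8 /s/ transparent; 9 /ɛ/ → [+ATR]; 10 /ɛ/ → [+ATR]; 11 /n/ transparent; 12 /ʊ/ → [+ATR]; 13 /i/ is itself a trigger — this domain ends here.
From /i/ at 4 leftward: 3 /s/ transparent; 2 /ɛ/ → [+ATR]; 1 /s/ transparent; word edge.
From /i/ at 13 rightward: 14 /ʊ/ → [+ATR]; 15 /ɛ/ → [+ATR]; 16 /a/ → [+ATR]; word edge.
From /i/ at 13 leftward: 12 /ʊ/ → [+ATR]; 11 /n/ transparent; 10 /ɛ/ → [+ATR]; 9 /ɛ/ → [+ATR]; 8 /s/ transparent; 7 /ɪ/ → [+ATR]; 6 /ɪ/ → [+ATR]; 5 /ɛ/ → [+ATR]; 4 /i/ is itself a trigger — this domain ends here.
[+ATR] positions on the surface: 2 4 5 6 7 9 10 12 13 14 15 16.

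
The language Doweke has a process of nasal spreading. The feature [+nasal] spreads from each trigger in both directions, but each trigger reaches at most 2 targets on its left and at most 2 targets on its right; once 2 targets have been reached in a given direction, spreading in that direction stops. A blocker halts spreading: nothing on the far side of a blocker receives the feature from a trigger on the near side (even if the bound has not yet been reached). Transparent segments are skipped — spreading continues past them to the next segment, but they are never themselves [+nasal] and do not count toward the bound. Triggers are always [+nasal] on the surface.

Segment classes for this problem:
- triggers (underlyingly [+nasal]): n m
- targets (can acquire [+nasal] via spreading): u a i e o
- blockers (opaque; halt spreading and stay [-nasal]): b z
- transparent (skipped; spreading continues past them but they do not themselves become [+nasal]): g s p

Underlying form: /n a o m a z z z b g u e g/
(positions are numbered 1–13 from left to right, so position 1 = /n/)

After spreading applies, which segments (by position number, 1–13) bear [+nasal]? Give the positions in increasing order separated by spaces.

1 2 3 4 5

From /n/ at 1 rightward: 2 /a/ → [+nasal]; 3 /o/ → [+nasal]; bound reached.
From /n/ at 1 leftward: word edge.
From /m/ at 4 rightward: 5 /a/ → [+nasal]; 6 /z/ blocks.
From /m/ at 4 leftward: 3 /o/ → [+nasal]; 2 /a/ → [+nasal]; bound reached.
Targets with no active source: positions 11 12 stay [-nasal].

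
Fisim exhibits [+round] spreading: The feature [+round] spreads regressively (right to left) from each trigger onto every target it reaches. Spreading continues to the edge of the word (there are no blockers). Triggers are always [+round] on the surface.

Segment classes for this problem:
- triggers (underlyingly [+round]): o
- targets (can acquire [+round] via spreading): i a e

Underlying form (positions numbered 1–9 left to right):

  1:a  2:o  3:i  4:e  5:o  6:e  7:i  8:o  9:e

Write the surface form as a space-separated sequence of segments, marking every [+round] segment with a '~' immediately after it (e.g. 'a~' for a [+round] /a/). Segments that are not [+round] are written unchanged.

a~ o~ i~ e~ o~ e~ i~ o~ e

From /o/ at 2 leftward: 1 /a/ → [+round]; word edge.
From /o/ at 5 leftward: 4 /e/ → [+round]; 3 /i/ → [+round]; 2 /o/ is itself a trigger — this domain ends here.
From /o/ at 8 leftward: 7 /i/ → [+round]; 6 /e/ → [+round]; 5 /o/ is itself a trigger — this domain ends here.
Target with no active source: position 9 stays [-round].
[+round] positions on the surface: 1 2 3 4 5 6 7 8.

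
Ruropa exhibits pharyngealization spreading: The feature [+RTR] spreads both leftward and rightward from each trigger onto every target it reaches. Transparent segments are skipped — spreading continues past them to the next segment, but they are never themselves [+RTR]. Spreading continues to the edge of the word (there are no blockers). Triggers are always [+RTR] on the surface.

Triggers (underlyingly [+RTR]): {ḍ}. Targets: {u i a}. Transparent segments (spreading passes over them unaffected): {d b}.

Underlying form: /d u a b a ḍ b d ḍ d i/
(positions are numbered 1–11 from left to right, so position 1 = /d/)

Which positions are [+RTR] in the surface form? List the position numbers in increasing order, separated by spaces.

2 3 5 6 9 11

From /ḍ/ at 6 rightward: 7 /b/ transparent; 8 /d/ transparent; 9 /ḍ/ is itself a trigger — this domain ends here.
From /ḍ/ at 6 leftward: 5 /a/ → [+RTR]; 4 /b/ transparent; 3 /a/ → [+RTR]; 2 /u/ → [+RTR]; 1 /d/ transparent; word edge.
From /ḍ/ at 9 rightward: 10 /d/ transparent; 11 /i/ → [+RTR]; word edge.
From /ḍ/ at 9 leftward: 8 /d/ transparent; 7 /b/ transparent; 6 /ḍ/ is itself a trigger — this domain ends here.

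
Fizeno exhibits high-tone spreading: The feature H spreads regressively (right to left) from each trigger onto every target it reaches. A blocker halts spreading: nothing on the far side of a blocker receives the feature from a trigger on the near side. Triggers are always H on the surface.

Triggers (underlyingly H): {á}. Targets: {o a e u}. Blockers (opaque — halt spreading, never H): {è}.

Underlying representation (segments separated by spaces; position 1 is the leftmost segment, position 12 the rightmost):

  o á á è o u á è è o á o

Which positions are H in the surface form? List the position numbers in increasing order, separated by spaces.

From /á/ at 2 leftward: 1 /o/ → H; word edge.
From /á/ at 3 leftward: 2 /á/ is itself a trigger — this domain ends here.
From /á/ at 7 leftward: 6 /u/ → H; 5 /o/ → H; 4 /è/ blocks.
From /á/ at 11 leftward: 10 /o/ → H; 9 /è/ blocks.
Target with no active source: position 12 stays [-high tone].

1 2 3 5 6 7 10 11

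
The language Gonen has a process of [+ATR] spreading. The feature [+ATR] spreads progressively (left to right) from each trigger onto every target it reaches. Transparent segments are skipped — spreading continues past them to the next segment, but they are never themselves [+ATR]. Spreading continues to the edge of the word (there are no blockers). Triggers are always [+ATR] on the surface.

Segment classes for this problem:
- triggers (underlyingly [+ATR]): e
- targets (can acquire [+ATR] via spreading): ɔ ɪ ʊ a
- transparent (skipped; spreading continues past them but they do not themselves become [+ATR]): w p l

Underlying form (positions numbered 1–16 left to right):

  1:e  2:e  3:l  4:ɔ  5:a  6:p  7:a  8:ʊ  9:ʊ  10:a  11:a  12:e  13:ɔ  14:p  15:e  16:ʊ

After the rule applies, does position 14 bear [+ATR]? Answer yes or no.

no

From /e/ at 1 rightward: 2 /e/ is itself a trigger — this domain ends here.
From /e/ at 2 rightward: 3 /l/ transparent; 4 /ɔ/ → [+ATR]; 5 /a/ → [+ATR]; 6 /p/ transparent; 7 /a/ → [+ATR]; 8 /ʊ/ → [+ATR]; 9 /ʊ/ → [+ATR]; 10 /a/ → [+ATR]; 11 /a/ → [+ATR]; 12 /e/ is itself a trigger — this domain ends here.
From /e/ at 12 rightward: 13 /ɔ/ → [+ATR]; 14 /p/ transparent; 15 /e/ is itself a trigger — this domain ends here.
From /e/ at 15 rightward: 16 /ʊ/ → [+ATR]; word edge.
[+ATR] positions on the surface: 1 2 4 5 7 8 9 10 11 12 13 15 16.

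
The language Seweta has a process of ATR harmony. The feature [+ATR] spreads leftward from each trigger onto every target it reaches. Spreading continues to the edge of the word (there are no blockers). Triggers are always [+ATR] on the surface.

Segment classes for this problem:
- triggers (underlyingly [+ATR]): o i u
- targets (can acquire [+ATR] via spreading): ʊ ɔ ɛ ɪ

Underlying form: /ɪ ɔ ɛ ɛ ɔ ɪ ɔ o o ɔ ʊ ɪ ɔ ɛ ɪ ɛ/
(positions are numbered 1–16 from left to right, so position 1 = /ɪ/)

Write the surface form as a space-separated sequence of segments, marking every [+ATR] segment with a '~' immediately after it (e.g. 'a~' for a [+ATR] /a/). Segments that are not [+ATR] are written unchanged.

From /o/ at 8 leftward: 7 /ɔ/ → [+ATR]; 6 /ɪ/ → [+ATR]; 5 /ɔ/ → [+ATR]; 4 /ɛ/ → [+ATR]; 3 /ɛ/ → [+ATR]; 2 /ɔ/ → [+ATR]; 1 /ɪ/ → [+ATR]; word edge.
From /o/ at 9 leftward: 8 /o/ is itself a trigger — this domain ends here.
Targets with no active source: positions 10 11 12 13 14 15 16 stay [-ATR].
[+ATR] positions on the surface: 1 2 3 4 5 6 7 8 9.

ɪ~ ɔ~ ɛ~ ɛ~ ɔ~ ɪ~ ɔ~ o~ o~ ɔ ʊ ɪ ɔ ɛ ɪ ɛ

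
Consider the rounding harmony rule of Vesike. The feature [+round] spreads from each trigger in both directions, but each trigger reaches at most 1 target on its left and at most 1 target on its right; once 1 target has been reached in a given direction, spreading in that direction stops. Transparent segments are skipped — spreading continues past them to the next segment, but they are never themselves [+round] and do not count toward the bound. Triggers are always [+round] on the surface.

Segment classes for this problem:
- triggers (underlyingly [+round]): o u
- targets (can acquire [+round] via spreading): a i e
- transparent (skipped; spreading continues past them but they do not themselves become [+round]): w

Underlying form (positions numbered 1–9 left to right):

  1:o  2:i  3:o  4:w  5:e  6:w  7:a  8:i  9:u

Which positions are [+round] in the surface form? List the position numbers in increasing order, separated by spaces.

From /o/ at 1 rightward: 2 /i/ → [+round]; bound reached.
From /o/ at 1 leftward: word edge.
From /o/ at 3 rightward: 4 /w/ transparent; 5 /e/ → [+round]; bound reached.
From /o/ at 3 leftward: 2 /i/ → [+round]; bound reached.
From /u/ at 9 rightward: word edge.
From /u/ at 9 leftward: 8 /i/ → [+round]; bound reached.
Target with no active source: position 7 stays [-round].

1 2 3 5 8 9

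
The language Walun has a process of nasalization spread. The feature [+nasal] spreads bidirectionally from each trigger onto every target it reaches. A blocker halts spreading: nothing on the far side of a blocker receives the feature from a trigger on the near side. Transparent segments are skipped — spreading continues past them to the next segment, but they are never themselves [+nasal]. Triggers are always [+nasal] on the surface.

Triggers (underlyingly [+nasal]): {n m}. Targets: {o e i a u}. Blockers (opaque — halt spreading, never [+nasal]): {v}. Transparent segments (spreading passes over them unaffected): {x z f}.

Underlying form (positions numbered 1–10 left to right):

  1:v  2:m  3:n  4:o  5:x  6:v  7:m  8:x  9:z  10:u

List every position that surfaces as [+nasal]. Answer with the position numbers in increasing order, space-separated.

2 3 4 7 10

From /m/ at 2 rightward: 3 /n/ is itself a trigger — this domain ends here.
From /m/ at 2 leftward: 1 /v/ blocks.
From /n/ at 3 rightward: 4 /o/ → [+nasal]; 5 /x/ transparent; 6 /v/ blocks.
From /n/ at 3 leftward: 2 /m/ is itself a trigger — this domain ends here.
From /m/ at 7 rightward: 8 /x/ transparent; 9 /z/ transparent; 10 /u/ → [+nasal]; word edge.
From /m/ at 7 leftward: 6 /v/ blocks.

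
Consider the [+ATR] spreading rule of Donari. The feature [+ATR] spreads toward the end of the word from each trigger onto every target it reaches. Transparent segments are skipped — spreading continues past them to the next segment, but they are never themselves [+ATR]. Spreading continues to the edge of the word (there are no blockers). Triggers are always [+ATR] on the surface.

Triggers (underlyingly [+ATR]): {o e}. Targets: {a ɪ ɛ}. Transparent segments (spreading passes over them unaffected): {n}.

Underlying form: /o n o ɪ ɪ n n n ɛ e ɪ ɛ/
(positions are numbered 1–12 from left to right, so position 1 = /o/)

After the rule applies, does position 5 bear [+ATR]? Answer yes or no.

yes

From /o/ at 1 rightward: 2 /n/ transparent; 3 /o/ is itself a trigger — this domain ends here.
From /o/ at 3 rightward: 4 /ɪ/ → [+ATR]; 5 /ɪ/ → [+ATR]; 6 /n/ transparent; 7 /n/ transparent; 8 /n/ transparent; 9 /ɛ/ → [+ATR]; 10 /e/ is itself a trigger — this domain ends here.
From /e/ at 10 rightward: 11 /ɪ/ → [+ATR]; 12 /ɛ/ → [+ATR]; word edge.
[+ATR] positions on the surface: 1 3 4 5 9 10 11 12.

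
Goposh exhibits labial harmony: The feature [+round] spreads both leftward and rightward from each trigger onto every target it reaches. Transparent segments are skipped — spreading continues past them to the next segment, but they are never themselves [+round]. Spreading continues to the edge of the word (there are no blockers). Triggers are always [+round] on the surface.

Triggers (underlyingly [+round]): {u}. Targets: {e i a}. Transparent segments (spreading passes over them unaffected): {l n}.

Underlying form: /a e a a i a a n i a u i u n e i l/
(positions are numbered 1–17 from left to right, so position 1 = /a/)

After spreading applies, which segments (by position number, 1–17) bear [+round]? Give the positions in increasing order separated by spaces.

From /u/ at 11 rightward: 12 /i/ → [+round]; 13 /u/ is itself a trigger — this domain ends here.
From /u/ at 11 leftward: 10 /a/ → [+round]; 9 /i/ → [+round]; 8 /n/ transparent; 7 /a/ → [+round]; 6 /a/ → [+round]; 5 /i/ → [+round]; 4 /a/ → [+round]; 3 /a/ → [+round]; 2 /e/ → [+round]; 1 /a/ → [+round]; word edge.
From /u/ at 13 rightward: 14 /n/ transparent; 15 /e/ → [+round]; 16 /i/ → [+round]; 17 /l/ transparent; word edge.
From /u/ at 13 leftward: 12 /i/ → [+round]; 11 /u/ is itself a trigger — this domain ends here.

1 2 3 4 5 6 7 9 10 11 12 13 15 16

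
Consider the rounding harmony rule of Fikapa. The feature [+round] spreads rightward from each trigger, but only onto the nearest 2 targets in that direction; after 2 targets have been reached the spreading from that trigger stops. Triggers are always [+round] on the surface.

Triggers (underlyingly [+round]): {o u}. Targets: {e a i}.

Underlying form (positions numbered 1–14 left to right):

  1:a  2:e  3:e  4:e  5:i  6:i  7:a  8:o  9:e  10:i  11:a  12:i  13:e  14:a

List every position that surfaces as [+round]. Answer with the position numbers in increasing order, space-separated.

From /o/ at 8 rightward: 9 /e/ → [+round]; 10 /i/ → [+round]; bound reached.
Targets with no active source: positions 1 2 3 4 5 6 7 11 12 13 14 stay [-round].

8 9 10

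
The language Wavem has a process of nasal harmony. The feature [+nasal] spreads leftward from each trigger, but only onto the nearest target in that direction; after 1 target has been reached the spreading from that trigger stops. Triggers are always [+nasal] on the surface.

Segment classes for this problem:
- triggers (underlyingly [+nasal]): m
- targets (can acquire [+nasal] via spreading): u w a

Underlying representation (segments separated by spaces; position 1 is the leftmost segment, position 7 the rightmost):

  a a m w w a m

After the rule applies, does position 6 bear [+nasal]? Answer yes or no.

yes

From /m/ at 3 leftward: 2 /a/ → [+nasal]; bound reached.
From /m/ at 7 leftward: 6 /a/ → [+nasal]; bound reached.
Targets with no active source: positions 1 4 5 stay [-nasal].
[+nasal] positions on the surface: 2 3 6 7.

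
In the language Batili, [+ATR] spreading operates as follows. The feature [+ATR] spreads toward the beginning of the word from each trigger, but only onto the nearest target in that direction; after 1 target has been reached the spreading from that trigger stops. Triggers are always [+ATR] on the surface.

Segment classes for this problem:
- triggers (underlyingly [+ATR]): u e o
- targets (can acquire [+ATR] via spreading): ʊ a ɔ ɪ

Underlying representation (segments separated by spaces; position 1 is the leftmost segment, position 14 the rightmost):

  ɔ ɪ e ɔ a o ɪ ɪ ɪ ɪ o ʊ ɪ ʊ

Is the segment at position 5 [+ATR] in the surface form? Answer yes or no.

yes

From /e/ at 3 leftward: 2 /ɪ/ → [+ATR]; bound reached.
From /o/ at 6 leftward: 5 /a/ → [+ATR]; bound reached.
From /o/ at 11 leftward: 10 /ɪ/ → [+ATR]; bound reached.
Targets with no active source: positions 1 4 7 8 9 12 13 14 stay [-ATR].
[+ATR] positions on the surface: 2 3 5 6 10 11.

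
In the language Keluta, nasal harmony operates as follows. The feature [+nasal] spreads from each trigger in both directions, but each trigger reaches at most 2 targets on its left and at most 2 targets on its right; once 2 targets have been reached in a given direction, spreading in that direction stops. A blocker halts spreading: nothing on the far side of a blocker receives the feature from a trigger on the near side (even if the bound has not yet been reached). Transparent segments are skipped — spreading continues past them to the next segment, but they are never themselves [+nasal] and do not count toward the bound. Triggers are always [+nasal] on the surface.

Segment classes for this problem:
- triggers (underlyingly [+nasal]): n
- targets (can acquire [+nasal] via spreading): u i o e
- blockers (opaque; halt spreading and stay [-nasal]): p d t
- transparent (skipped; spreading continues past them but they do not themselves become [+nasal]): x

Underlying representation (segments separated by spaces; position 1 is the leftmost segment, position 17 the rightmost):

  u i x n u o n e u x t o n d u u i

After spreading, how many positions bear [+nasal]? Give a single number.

10

From /n/ at 4 rightward: 5 /u/ → [+nasal]; 6 /o/ → [+nasal]; bound reached.
From /n/ at 4 leftward: 3 /x/ transparent; 2 /i/ → [+nasal]; 1 /u/ → [+nasal]; bound reached.
From /n/ at 7 rightward: 8 /e/ → [+nasal]; 9 /u/ → [+nasal]; bound reached.
From /n/ at 7 leftward: 6 /o/ → [+nasal]; 5 /u/ → [+nasal]; bound reached.
From /n/ at 13 rightward: 14 /d/ blocks.
From /n/ at 13 leftward: 12 /o/ → [+nasal]; 11 /t/ blocks.
Targets with no active source: positions 15 16 17 stay [-nasal].
[+nasal] positions on the surface: 1 2 4 5 6 7 8 9 12 13.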